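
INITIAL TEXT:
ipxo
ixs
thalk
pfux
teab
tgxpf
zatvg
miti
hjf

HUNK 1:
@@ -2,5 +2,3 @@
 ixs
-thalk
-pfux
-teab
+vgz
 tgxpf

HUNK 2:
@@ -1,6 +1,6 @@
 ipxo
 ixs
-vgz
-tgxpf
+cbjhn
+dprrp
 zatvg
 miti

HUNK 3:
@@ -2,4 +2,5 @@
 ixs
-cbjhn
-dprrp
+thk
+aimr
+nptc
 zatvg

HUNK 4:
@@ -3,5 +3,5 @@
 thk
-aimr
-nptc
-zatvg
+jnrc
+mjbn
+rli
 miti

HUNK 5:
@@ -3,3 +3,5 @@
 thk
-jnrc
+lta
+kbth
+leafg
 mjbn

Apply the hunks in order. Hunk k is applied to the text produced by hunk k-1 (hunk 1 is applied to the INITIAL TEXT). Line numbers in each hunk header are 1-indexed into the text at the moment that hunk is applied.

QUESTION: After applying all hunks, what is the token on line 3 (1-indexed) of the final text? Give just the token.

Answer: thk

Derivation:
Hunk 1: at line 2 remove [thalk,pfux,teab] add [vgz] -> 7 lines: ipxo ixs vgz tgxpf zatvg miti hjf
Hunk 2: at line 1 remove [vgz,tgxpf] add [cbjhn,dprrp] -> 7 lines: ipxo ixs cbjhn dprrp zatvg miti hjf
Hunk 3: at line 2 remove [cbjhn,dprrp] add [thk,aimr,nptc] -> 8 lines: ipxo ixs thk aimr nptc zatvg miti hjf
Hunk 4: at line 3 remove [aimr,nptc,zatvg] add [jnrc,mjbn,rli] -> 8 lines: ipxo ixs thk jnrc mjbn rli miti hjf
Hunk 5: at line 3 remove [jnrc] add [lta,kbth,leafg] -> 10 lines: ipxo ixs thk lta kbth leafg mjbn rli miti hjf
Final line 3: thk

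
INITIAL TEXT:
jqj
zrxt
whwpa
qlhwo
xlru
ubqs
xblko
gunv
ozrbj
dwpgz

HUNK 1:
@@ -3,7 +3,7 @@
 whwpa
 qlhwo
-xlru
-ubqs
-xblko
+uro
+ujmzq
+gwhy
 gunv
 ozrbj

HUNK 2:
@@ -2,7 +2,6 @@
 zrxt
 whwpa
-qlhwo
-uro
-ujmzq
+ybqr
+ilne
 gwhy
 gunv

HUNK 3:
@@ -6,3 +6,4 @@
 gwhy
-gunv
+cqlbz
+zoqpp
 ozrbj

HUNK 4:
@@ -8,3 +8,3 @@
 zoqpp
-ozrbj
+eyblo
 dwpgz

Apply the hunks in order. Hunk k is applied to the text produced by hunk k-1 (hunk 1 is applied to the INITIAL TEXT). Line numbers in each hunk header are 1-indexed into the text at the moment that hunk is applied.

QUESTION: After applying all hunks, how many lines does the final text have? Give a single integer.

Answer: 10

Derivation:
Hunk 1: at line 3 remove [xlru,ubqs,xblko] add [uro,ujmzq,gwhy] -> 10 lines: jqj zrxt whwpa qlhwo uro ujmzq gwhy gunv ozrbj dwpgz
Hunk 2: at line 2 remove [qlhwo,uro,ujmzq] add [ybqr,ilne] -> 9 lines: jqj zrxt whwpa ybqr ilne gwhy gunv ozrbj dwpgz
Hunk 3: at line 6 remove [gunv] add [cqlbz,zoqpp] -> 10 lines: jqj zrxt whwpa ybqr ilne gwhy cqlbz zoqpp ozrbj dwpgz
Hunk 4: at line 8 remove [ozrbj] add [eyblo] -> 10 lines: jqj zrxt whwpa ybqr ilne gwhy cqlbz zoqpp eyblo dwpgz
Final line count: 10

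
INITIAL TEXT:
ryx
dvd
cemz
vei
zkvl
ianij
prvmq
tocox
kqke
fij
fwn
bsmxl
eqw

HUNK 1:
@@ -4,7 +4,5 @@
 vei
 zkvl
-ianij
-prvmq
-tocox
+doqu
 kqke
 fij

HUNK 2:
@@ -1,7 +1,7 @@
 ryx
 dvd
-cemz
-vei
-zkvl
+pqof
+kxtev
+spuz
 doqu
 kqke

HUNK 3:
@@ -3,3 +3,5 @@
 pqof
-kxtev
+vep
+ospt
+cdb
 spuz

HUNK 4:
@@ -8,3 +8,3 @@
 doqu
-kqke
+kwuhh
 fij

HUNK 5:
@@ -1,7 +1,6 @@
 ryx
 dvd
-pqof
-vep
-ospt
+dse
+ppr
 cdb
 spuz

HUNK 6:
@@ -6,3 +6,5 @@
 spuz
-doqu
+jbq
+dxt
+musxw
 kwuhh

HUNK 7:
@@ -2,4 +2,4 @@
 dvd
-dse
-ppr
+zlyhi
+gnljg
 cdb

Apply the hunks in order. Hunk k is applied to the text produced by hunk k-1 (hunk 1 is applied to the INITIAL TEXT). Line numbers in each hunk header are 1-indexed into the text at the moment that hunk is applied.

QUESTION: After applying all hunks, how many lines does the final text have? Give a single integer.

Answer: 14

Derivation:
Hunk 1: at line 4 remove [ianij,prvmq,tocox] add [doqu] -> 11 lines: ryx dvd cemz vei zkvl doqu kqke fij fwn bsmxl eqw
Hunk 2: at line 1 remove [cemz,vei,zkvl] add [pqof,kxtev,spuz] -> 11 lines: ryx dvd pqof kxtev spuz doqu kqke fij fwn bsmxl eqw
Hunk 3: at line 3 remove [kxtev] add [vep,ospt,cdb] -> 13 lines: ryx dvd pqof vep ospt cdb spuz doqu kqke fij fwn bsmxl eqw
Hunk 4: at line 8 remove [kqke] add [kwuhh] -> 13 lines: ryx dvd pqof vep ospt cdb spuz doqu kwuhh fij fwn bsmxl eqw
Hunk 5: at line 1 remove [pqof,vep,ospt] add [dse,ppr] -> 12 lines: ryx dvd dse ppr cdb spuz doqu kwuhh fij fwn bsmxl eqw
Hunk 6: at line 6 remove [doqu] add [jbq,dxt,musxw] -> 14 lines: ryx dvd dse ppr cdb spuz jbq dxt musxw kwuhh fij fwn bsmxl eqw
Hunk 7: at line 2 remove [dse,ppr] add [zlyhi,gnljg] -> 14 lines: ryx dvd zlyhi gnljg cdb spuz jbq dxt musxw kwuhh fij fwn bsmxl eqw
Final line count: 14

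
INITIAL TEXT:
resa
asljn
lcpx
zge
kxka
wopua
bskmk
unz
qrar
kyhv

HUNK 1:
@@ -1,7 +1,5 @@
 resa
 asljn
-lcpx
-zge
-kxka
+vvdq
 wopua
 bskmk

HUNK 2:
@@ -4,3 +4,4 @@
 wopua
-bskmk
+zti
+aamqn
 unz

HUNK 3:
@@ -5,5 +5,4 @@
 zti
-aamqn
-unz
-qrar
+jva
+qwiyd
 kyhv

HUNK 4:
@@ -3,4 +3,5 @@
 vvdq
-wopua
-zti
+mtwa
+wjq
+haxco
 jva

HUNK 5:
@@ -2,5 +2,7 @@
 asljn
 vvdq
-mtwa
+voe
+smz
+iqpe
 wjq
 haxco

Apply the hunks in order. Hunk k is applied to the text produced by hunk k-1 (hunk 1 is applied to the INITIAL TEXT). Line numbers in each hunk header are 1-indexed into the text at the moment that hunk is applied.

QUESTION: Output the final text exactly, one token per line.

Hunk 1: at line 1 remove [lcpx,zge,kxka] add [vvdq] -> 8 lines: resa asljn vvdq wopua bskmk unz qrar kyhv
Hunk 2: at line 4 remove [bskmk] add [zti,aamqn] -> 9 lines: resa asljn vvdq wopua zti aamqn unz qrar kyhv
Hunk 3: at line 5 remove [aamqn,unz,qrar] add [jva,qwiyd] -> 8 lines: resa asljn vvdq wopua zti jva qwiyd kyhv
Hunk 4: at line 3 remove [wopua,zti] add [mtwa,wjq,haxco] -> 9 lines: resa asljn vvdq mtwa wjq haxco jva qwiyd kyhv
Hunk 5: at line 2 remove [mtwa] add [voe,smz,iqpe] -> 11 lines: resa asljn vvdq voe smz iqpe wjq haxco jva qwiyd kyhv

Answer: resa
asljn
vvdq
voe
smz
iqpe
wjq
haxco
jva
qwiyd
kyhv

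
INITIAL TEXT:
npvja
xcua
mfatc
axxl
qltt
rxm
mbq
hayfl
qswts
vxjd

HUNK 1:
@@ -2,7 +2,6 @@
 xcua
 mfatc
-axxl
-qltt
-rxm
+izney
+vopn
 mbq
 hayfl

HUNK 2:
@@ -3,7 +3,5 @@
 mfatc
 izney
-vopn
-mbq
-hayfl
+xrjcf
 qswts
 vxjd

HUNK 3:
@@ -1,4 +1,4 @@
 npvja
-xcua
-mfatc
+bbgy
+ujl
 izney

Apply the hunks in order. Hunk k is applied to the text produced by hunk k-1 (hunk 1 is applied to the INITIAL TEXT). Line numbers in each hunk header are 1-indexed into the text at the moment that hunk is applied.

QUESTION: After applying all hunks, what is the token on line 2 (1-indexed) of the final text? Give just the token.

Answer: bbgy

Derivation:
Hunk 1: at line 2 remove [axxl,qltt,rxm] add [izney,vopn] -> 9 lines: npvja xcua mfatc izney vopn mbq hayfl qswts vxjd
Hunk 2: at line 3 remove [vopn,mbq,hayfl] add [xrjcf] -> 7 lines: npvja xcua mfatc izney xrjcf qswts vxjd
Hunk 3: at line 1 remove [xcua,mfatc] add [bbgy,ujl] -> 7 lines: npvja bbgy ujl izney xrjcf qswts vxjd
Final line 2: bbgy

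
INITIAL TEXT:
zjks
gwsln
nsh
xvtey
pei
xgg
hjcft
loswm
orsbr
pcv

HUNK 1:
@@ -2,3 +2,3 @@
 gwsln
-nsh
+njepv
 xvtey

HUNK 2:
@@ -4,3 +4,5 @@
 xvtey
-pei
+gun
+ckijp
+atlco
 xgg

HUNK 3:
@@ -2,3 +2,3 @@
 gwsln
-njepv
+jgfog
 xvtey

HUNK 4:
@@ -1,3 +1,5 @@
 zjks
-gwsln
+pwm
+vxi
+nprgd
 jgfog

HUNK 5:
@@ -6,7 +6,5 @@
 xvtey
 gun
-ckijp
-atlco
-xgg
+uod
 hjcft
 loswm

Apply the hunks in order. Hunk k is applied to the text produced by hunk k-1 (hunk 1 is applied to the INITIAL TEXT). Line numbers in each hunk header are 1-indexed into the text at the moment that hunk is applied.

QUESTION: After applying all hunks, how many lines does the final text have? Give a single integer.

Answer: 12

Derivation:
Hunk 1: at line 2 remove [nsh] add [njepv] -> 10 lines: zjks gwsln njepv xvtey pei xgg hjcft loswm orsbr pcv
Hunk 2: at line 4 remove [pei] add [gun,ckijp,atlco] -> 12 lines: zjks gwsln njepv xvtey gun ckijp atlco xgg hjcft loswm orsbr pcv
Hunk 3: at line 2 remove [njepv] add [jgfog] -> 12 lines: zjks gwsln jgfog xvtey gun ckijp atlco xgg hjcft loswm orsbr pcv
Hunk 4: at line 1 remove [gwsln] add [pwm,vxi,nprgd] -> 14 lines: zjks pwm vxi nprgd jgfog xvtey gun ckijp atlco xgg hjcft loswm orsbr pcv
Hunk 5: at line 6 remove [ckijp,atlco,xgg] add [uod] -> 12 lines: zjks pwm vxi nprgd jgfog xvtey gun uod hjcft loswm orsbr pcv
Final line count: 12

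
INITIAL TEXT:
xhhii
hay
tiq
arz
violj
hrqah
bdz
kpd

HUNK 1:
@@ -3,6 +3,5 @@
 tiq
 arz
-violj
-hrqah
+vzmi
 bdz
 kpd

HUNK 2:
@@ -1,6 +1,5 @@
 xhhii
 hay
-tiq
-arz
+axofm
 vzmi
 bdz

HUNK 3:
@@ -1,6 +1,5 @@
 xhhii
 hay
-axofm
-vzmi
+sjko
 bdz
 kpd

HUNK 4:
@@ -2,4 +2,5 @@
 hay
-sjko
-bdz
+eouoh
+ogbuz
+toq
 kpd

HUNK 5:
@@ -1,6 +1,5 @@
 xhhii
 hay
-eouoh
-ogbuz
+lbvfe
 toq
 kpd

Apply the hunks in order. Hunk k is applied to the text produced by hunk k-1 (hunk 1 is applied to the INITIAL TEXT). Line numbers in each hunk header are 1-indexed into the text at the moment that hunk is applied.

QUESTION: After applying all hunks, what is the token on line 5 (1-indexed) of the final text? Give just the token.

Answer: kpd

Derivation:
Hunk 1: at line 3 remove [violj,hrqah] add [vzmi] -> 7 lines: xhhii hay tiq arz vzmi bdz kpd
Hunk 2: at line 1 remove [tiq,arz] add [axofm] -> 6 lines: xhhii hay axofm vzmi bdz kpd
Hunk 3: at line 1 remove [axofm,vzmi] add [sjko] -> 5 lines: xhhii hay sjko bdz kpd
Hunk 4: at line 2 remove [sjko,bdz] add [eouoh,ogbuz,toq] -> 6 lines: xhhii hay eouoh ogbuz toq kpd
Hunk 5: at line 1 remove [eouoh,ogbuz] add [lbvfe] -> 5 lines: xhhii hay lbvfe toq kpd
Final line 5: kpd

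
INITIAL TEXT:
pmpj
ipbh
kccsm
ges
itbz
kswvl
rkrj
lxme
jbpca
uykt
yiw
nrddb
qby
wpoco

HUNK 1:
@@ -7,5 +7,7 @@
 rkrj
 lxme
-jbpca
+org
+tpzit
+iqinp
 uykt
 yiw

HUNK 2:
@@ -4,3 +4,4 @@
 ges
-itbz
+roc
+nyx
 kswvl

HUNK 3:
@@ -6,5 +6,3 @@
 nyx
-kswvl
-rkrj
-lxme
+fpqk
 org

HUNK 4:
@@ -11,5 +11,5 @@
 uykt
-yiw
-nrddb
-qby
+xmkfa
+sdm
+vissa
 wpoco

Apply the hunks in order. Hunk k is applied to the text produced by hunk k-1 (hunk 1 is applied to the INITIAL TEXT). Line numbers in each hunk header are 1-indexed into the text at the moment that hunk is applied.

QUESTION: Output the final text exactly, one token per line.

Hunk 1: at line 7 remove [jbpca] add [org,tpzit,iqinp] -> 16 lines: pmpj ipbh kccsm ges itbz kswvl rkrj lxme org tpzit iqinp uykt yiw nrddb qby wpoco
Hunk 2: at line 4 remove [itbz] add [roc,nyx] -> 17 lines: pmpj ipbh kccsm ges roc nyx kswvl rkrj lxme org tpzit iqinp uykt yiw nrddb qby wpoco
Hunk 3: at line 6 remove [kswvl,rkrj,lxme] add [fpqk] -> 15 lines: pmpj ipbh kccsm ges roc nyx fpqk org tpzit iqinp uykt yiw nrddb qby wpoco
Hunk 4: at line 11 remove [yiw,nrddb,qby] add [xmkfa,sdm,vissa] -> 15 lines: pmpj ipbh kccsm ges roc nyx fpqk org tpzit iqinp uykt xmkfa sdm vissa wpoco

Answer: pmpj
ipbh
kccsm
ges
roc
nyx
fpqk
org
tpzit
iqinp
uykt
xmkfa
sdm
vissa
wpoco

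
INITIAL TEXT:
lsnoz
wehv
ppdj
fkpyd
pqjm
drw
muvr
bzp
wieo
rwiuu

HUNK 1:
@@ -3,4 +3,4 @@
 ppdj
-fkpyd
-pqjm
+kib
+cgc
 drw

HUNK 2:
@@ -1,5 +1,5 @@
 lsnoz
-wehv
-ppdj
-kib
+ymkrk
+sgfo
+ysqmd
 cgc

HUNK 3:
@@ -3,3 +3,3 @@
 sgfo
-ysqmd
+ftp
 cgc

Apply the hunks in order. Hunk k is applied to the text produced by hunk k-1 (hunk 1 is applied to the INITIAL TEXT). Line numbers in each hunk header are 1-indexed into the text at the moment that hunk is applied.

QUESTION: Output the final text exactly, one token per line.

Answer: lsnoz
ymkrk
sgfo
ftp
cgc
drw
muvr
bzp
wieo
rwiuu

Derivation:
Hunk 1: at line 3 remove [fkpyd,pqjm] add [kib,cgc] -> 10 lines: lsnoz wehv ppdj kib cgc drw muvr bzp wieo rwiuu
Hunk 2: at line 1 remove [wehv,ppdj,kib] add [ymkrk,sgfo,ysqmd] -> 10 lines: lsnoz ymkrk sgfo ysqmd cgc drw muvr bzp wieo rwiuu
Hunk 3: at line 3 remove [ysqmd] add [ftp] -> 10 lines: lsnoz ymkrk sgfo ftp cgc drw muvr bzp wieo rwiuu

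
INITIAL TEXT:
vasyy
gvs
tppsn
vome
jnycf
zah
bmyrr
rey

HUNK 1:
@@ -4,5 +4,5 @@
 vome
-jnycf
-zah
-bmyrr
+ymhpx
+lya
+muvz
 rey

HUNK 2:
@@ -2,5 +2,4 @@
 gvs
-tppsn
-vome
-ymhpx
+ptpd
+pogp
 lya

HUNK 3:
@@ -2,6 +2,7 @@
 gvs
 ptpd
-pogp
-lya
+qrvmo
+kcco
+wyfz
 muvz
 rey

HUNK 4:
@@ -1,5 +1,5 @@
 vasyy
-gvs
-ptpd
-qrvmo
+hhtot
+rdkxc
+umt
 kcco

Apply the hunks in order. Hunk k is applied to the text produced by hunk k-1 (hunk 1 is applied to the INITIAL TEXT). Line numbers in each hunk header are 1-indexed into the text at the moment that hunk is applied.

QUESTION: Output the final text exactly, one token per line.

Answer: vasyy
hhtot
rdkxc
umt
kcco
wyfz
muvz
rey

Derivation:
Hunk 1: at line 4 remove [jnycf,zah,bmyrr] add [ymhpx,lya,muvz] -> 8 lines: vasyy gvs tppsn vome ymhpx lya muvz rey
Hunk 2: at line 2 remove [tppsn,vome,ymhpx] add [ptpd,pogp] -> 7 lines: vasyy gvs ptpd pogp lya muvz rey
Hunk 3: at line 2 remove [pogp,lya] add [qrvmo,kcco,wyfz] -> 8 lines: vasyy gvs ptpd qrvmo kcco wyfz muvz rey
Hunk 4: at line 1 remove [gvs,ptpd,qrvmo] add [hhtot,rdkxc,umt] -> 8 lines: vasyy hhtot rdkxc umt kcco wyfz muvz rey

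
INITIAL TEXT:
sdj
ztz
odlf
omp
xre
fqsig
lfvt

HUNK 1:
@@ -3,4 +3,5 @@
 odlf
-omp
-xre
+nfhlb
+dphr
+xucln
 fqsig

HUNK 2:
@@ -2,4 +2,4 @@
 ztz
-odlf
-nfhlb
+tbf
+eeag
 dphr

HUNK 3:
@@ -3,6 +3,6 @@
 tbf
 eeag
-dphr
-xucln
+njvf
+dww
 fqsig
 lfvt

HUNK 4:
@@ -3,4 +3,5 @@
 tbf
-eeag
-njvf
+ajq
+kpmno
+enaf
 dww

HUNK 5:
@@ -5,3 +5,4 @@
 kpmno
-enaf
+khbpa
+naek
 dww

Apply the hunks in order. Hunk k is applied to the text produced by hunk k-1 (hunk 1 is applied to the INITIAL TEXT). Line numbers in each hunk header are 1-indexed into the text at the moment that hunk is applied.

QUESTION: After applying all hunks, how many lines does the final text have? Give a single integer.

Answer: 10

Derivation:
Hunk 1: at line 3 remove [omp,xre] add [nfhlb,dphr,xucln] -> 8 lines: sdj ztz odlf nfhlb dphr xucln fqsig lfvt
Hunk 2: at line 2 remove [odlf,nfhlb] add [tbf,eeag] -> 8 lines: sdj ztz tbf eeag dphr xucln fqsig lfvt
Hunk 3: at line 3 remove [dphr,xucln] add [njvf,dww] -> 8 lines: sdj ztz tbf eeag njvf dww fqsig lfvt
Hunk 4: at line 3 remove [eeag,njvf] add [ajq,kpmno,enaf] -> 9 lines: sdj ztz tbf ajq kpmno enaf dww fqsig lfvt
Hunk 5: at line 5 remove [enaf] add [khbpa,naek] -> 10 lines: sdj ztz tbf ajq kpmno khbpa naek dww fqsig lfvt
Final line count: 10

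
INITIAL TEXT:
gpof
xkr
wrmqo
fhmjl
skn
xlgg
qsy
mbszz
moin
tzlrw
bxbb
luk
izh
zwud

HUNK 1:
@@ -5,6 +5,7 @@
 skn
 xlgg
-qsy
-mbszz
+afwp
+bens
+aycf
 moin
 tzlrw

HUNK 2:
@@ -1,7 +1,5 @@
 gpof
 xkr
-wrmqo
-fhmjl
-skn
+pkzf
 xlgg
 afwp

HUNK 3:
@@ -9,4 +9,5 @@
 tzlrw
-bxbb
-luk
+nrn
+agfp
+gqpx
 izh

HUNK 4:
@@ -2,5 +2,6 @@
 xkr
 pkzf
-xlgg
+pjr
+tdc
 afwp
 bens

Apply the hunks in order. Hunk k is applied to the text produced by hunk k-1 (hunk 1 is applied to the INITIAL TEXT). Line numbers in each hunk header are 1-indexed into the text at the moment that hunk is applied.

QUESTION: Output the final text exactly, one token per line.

Answer: gpof
xkr
pkzf
pjr
tdc
afwp
bens
aycf
moin
tzlrw
nrn
agfp
gqpx
izh
zwud

Derivation:
Hunk 1: at line 5 remove [qsy,mbszz] add [afwp,bens,aycf] -> 15 lines: gpof xkr wrmqo fhmjl skn xlgg afwp bens aycf moin tzlrw bxbb luk izh zwud
Hunk 2: at line 1 remove [wrmqo,fhmjl,skn] add [pkzf] -> 13 lines: gpof xkr pkzf xlgg afwp bens aycf moin tzlrw bxbb luk izh zwud
Hunk 3: at line 9 remove [bxbb,luk] add [nrn,agfp,gqpx] -> 14 lines: gpof xkr pkzf xlgg afwp bens aycf moin tzlrw nrn agfp gqpx izh zwud
Hunk 4: at line 2 remove [xlgg] add [pjr,tdc] -> 15 lines: gpof xkr pkzf pjr tdc afwp bens aycf moin tzlrw nrn agfp gqpx izh zwud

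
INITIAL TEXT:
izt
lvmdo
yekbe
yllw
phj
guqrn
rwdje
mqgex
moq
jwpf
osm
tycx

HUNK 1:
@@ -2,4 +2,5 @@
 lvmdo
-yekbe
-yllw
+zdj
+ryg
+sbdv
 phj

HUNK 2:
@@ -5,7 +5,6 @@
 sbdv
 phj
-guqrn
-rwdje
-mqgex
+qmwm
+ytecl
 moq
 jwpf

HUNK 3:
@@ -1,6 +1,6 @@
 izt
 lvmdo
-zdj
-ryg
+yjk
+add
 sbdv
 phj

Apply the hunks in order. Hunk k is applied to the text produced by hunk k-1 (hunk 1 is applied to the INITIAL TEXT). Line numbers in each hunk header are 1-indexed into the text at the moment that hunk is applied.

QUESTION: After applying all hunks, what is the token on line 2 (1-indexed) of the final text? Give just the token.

Answer: lvmdo

Derivation:
Hunk 1: at line 2 remove [yekbe,yllw] add [zdj,ryg,sbdv] -> 13 lines: izt lvmdo zdj ryg sbdv phj guqrn rwdje mqgex moq jwpf osm tycx
Hunk 2: at line 5 remove [guqrn,rwdje,mqgex] add [qmwm,ytecl] -> 12 lines: izt lvmdo zdj ryg sbdv phj qmwm ytecl moq jwpf osm tycx
Hunk 3: at line 1 remove [zdj,ryg] add [yjk,add] -> 12 lines: izt lvmdo yjk add sbdv phj qmwm ytecl moq jwpf osm tycx
Final line 2: lvmdo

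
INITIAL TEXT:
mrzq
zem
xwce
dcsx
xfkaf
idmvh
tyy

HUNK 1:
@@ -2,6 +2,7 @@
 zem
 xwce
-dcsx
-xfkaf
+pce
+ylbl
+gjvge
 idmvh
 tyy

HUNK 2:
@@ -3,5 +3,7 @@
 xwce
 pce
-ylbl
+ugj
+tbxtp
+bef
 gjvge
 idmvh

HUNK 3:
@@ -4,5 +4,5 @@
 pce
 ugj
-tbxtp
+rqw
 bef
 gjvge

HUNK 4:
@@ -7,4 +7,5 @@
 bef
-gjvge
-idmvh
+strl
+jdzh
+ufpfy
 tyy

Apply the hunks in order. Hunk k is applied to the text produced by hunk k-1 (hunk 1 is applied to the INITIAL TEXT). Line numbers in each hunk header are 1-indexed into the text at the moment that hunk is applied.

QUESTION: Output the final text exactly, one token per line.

Hunk 1: at line 2 remove [dcsx,xfkaf] add [pce,ylbl,gjvge] -> 8 lines: mrzq zem xwce pce ylbl gjvge idmvh tyy
Hunk 2: at line 3 remove [ylbl] add [ugj,tbxtp,bef] -> 10 lines: mrzq zem xwce pce ugj tbxtp bef gjvge idmvh tyy
Hunk 3: at line 4 remove [tbxtp] add [rqw] -> 10 lines: mrzq zem xwce pce ugj rqw bef gjvge idmvh tyy
Hunk 4: at line 7 remove [gjvge,idmvh] add [strl,jdzh,ufpfy] -> 11 lines: mrzq zem xwce pce ugj rqw bef strl jdzh ufpfy tyy

Answer: mrzq
zem
xwce
pce
ugj
rqw
bef
strl
jdzh
ufpfy
tyy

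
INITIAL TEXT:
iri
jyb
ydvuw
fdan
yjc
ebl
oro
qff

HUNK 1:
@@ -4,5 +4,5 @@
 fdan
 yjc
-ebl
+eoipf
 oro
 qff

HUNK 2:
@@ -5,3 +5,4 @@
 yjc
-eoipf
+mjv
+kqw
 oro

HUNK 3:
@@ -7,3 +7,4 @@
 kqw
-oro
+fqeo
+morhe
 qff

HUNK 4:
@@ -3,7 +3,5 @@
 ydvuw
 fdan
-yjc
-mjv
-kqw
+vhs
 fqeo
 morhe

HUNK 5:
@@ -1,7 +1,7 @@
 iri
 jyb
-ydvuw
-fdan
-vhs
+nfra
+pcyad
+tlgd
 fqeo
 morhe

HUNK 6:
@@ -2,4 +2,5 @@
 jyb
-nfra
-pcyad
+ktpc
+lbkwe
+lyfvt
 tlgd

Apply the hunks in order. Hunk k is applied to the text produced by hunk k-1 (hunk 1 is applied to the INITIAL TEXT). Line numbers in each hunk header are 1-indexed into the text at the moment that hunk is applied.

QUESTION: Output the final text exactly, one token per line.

Answer: iri
jyb
ktpc
lbkwe
lyfvt
tlgd
fqeo
morhe
qff

Derivation:
Hunk 1: at line 4 remove [ebl] add [eoipf] -> 8 lines: iri jyb ydvuw fdan yjc eoipf oro qff
Hunk 2: at line 5 remove [eoipf] add [mjv,kqw] -> 9 lines: iri jyb ydvuw fdan yjc mjv kqw oro qff
Hunk 3: at line 7 remove [oro] add [fqeo,morhe] -> 10 lines: iri jyb ydvuw fdan yjc mjv kqw fqeo morhe qff
Hunk 4: at line 3 remove [yjc,mjv,kqw] add [vhs] -> 8 lines: iri jyb ydvuw fdan vhs fqeo morhe qff
Hunk 5: at line 1 remove [ydvuw,fdan,vhs] add [nfra,pcyad,tlgd] -> 8 lines: iri jyb nfra pcyad tlgd fqeo morhe qff
Hunk 6: at line 2 remove [nfra,pcyad] add [ktpc,lbkwe,lyfvt] -> 9 lines: iri jyb ktpc lbkwe lyfvt tlgd fqeo morhe qff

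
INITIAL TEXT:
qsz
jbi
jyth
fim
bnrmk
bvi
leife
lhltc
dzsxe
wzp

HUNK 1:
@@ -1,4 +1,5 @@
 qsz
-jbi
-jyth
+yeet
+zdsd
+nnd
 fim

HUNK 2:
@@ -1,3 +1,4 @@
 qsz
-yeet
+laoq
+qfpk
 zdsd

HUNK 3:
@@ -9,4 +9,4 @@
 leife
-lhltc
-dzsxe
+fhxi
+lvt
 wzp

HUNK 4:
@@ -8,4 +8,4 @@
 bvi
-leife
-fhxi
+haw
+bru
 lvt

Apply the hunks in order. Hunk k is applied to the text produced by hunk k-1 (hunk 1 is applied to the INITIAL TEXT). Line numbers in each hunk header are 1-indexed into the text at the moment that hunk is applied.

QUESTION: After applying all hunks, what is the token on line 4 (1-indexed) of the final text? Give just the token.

Answer: zdsd

Derivation:
Hunk 1: at line 1 remove [jbi,jyth] add [yeet,zdsd,nnd] -> 11 lines: qsz yeet zdsd nnd fim bnrmk bvi leife lhltc dzsxe wzp
Hunk 2: at line 1 remove [yeet] add [laoq,qfpk] -> 12 lines: qsz laoq qfpk zdsd nnd fim bnrmk bvi leife lhltc dzsxe wzp
Hunk 3: at line 9 remove [lhltc,dzsxe] add [fhxi,lvt] -> 12 lines: qsz laoq qfpk zdsd nnd fim bnrmk bvi leife fhxi lvt wzp
Hunk 4: at line 8 remove [leife,fhxi] add [haw,bru] -> 12 lines: qsz laoq qfpk zdsd nnd fim bnrmk bvi haw bru lvt wzp
Final line 4: zdsd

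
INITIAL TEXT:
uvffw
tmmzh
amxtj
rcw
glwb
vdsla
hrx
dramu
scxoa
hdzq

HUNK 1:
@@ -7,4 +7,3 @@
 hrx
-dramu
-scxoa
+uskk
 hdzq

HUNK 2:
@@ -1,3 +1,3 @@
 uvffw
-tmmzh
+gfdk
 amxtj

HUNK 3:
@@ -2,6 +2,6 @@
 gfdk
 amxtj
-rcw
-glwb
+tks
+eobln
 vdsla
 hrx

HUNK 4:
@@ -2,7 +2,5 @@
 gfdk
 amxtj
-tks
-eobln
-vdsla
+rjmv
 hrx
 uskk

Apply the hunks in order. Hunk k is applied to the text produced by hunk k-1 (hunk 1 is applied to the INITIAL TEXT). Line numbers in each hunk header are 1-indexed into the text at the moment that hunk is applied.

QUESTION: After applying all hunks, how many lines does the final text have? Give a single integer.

Answer: 7

Derivation:
Hunk 1: at line 7 remove [dramu,scxoa] add [uskk] -> 9 lines: uvffw tmmzh amxtj rcw glwb vdsla hrx uskk hdzq
Hunk 2: at line 1 remove [tmmzh] add [gfdk] -> 9 lines: uvffw gfdk amxtj rcw glwb vdsla hrx uskk hdzq
Hunk 3: at line 2 remove [rcw,glwb] add [tks,eobln] -> 9 lines: uvffw gfdk amxtj tks eobln vdsla hrx uskk hdzq
Hunk 4: at line 2 remove [tks,eobln,vdsla] add [rjmv] -> 7 lines: uvffw gfdk amxtj rjmv hrx uskk hdzq
Final line count: 7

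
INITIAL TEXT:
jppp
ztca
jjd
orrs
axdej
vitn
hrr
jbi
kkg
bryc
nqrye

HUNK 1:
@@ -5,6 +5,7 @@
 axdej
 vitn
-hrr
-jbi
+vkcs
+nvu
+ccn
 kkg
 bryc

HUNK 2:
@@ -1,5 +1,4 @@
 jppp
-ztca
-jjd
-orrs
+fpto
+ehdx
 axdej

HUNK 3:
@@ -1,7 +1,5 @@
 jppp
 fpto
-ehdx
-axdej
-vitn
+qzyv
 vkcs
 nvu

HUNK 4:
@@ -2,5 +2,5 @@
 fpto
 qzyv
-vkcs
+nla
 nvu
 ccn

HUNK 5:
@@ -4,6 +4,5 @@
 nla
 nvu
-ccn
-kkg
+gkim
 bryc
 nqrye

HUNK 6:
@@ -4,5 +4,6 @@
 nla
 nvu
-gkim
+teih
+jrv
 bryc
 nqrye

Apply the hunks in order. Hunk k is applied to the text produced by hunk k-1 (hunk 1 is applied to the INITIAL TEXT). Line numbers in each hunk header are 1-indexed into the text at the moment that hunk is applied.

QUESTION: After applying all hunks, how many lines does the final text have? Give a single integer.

Hunk 1: at line 5 remove [hrr,jbi] add [vkcs,nvu,ccn] -> 12 lines: jppp ztca jjd orrs axdej vitn vkcs nvu ccn kkg bryc nqrye
Hunk 2: at line 1 remove [ztca,jjd,orrs] add [fpto,ehdx] -> 11 lines: jppp fpto ehdx axdej vitn vkcs nvu ccn kkg bryc nqrye
Hunk 3: at line 1 remove [ehdx,axdej,vitn] add [qzyv] -> 9 lines: jppp fpto qzyv vkcs nvu ccn kkg bryc nqrye
Hunk 4: at line 2 remove [vkcs] add [nla] -> 9 lines: jppp fpto qzyv nla nvu ccn kkg bryc nqrye
Hunk 5: at line 4 remove [ccn,kkg] add [gkim] -> 8 lines: jppp fpto qzyv nla nvu gkim bryc nqrye
Hunk 6: at line 4 remove [gkim] add [teih,jrv] -> 9 lines: jppp fpto qzyv nla nvu teih jrv bryc nqrye
Final line count: 9

Answer: 9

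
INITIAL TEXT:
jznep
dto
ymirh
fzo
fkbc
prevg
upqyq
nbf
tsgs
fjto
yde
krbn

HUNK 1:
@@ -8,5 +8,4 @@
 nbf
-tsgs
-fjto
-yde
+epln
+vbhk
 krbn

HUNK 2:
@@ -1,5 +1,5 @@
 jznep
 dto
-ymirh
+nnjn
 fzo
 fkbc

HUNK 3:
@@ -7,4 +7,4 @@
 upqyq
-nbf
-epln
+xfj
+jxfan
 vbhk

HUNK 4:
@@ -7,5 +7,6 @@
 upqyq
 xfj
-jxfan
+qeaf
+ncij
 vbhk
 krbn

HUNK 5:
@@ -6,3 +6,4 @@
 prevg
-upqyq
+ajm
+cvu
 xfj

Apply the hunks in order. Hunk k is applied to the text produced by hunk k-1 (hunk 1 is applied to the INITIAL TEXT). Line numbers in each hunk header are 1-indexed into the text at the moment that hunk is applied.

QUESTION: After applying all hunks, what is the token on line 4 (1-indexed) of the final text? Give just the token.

Hunk 1: at line 8 remove [tsgs,fjto,yde] add [epln,vbhk] -> 11 lines: jznep dto ymirh fzo fkbc prevg upqyq nbf epln vbhk krbn
Hunk 2: at line 1 remove [ymirh] add [nnjn] -> 11 lines: jznep dto nnjn fzo fkbc prevg upqyq nbf epln vbhk krbn
Hunk 3: at line 7 remove [nbf,epln] add [xfj,jxfan] -> 11 lines: jznep dto nnjn fzo fkbc prevg upqyq xfj jxfan vbhk krbn
Hunk 4: at line 7 remove [jxfan] add [qeaf,ncij] -> 12 lines: jznep dto nnjn fzo fkbc prevg upqyq xfj qeaf ncij vbhk krbn
Hunk 5: at line 6 remove [upqyq] add [ajm,cvu] -> 13 lines: jznep dto nnjn fzo fkbc prevg ajm cvu xfj qeaf ncij vbhk krbn
Final line 4: fzo

Answer: fzo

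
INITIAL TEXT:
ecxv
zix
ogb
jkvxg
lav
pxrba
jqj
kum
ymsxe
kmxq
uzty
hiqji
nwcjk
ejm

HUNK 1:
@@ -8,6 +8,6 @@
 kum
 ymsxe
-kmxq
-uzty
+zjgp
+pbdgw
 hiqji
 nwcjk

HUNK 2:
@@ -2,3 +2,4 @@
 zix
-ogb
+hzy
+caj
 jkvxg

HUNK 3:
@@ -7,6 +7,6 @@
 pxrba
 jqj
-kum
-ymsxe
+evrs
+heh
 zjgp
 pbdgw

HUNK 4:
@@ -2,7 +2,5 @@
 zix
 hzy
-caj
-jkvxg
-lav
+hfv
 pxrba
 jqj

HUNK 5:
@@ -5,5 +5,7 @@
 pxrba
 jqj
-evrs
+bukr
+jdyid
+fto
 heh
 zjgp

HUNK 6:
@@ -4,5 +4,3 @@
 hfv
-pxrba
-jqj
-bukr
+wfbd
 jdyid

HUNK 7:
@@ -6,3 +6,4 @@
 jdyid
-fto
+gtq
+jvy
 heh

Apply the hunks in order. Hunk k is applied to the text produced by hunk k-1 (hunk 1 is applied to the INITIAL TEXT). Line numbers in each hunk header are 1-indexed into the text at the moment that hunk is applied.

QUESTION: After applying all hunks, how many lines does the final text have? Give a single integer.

Hunk 1: at line 8 remove [kmxq,uzty] add [zjgp,pbdgw] -> 14 lines: ecxv zix ogb jkvxg lav pxrba jqj kum ymsxe zjgp pbdgw hiqji nwcjk ejm
Hunk 2: at line 2 remove [ogb] add [hzy,caj] -> 15 lines: ecxv zix hzy caj jkvxg lav pxrba jqj kum ymsxe zjgp pbdgw hiqji nwcjk ejm
Hunk 3: at line 7 remove [kum,ymsxe] add [evrs,heh] -> 15 lines: ecxv zix hzy caj jkvxg lav pxrba jqj evrs heh zjgp pbdgw hiqji nwcjk ejm
Hunk 4: at line 2 remove [caj,jkvxg,lav] add [hfv] -> 13 lines: ecxv zix hzy hfv pxrba jqj evrs heh zjgp pbdgw hiqji nwcjk ejm
Hunk 5: at line 5 remove [evrs] add [bukr,jdyid,fto] -> 15 lines: ecxv zix hzy hfv pxrba jqj bukr jdyid fto heh zjgp pbdgw hiqji nwcjk ejm
Hunk 6: at line 4 remove [pxrba,jqj,bukr] add [wfbd] -> 13 lines: ecxv zix hzy hfv wfbd jdyid fto heh zjgp pbdgw hiqji nwcjk ejm
Hunk 7: at line 6 remove [fto] add [gtq,jvy] -> 14 lines: ecxv zix hzy hfv wfbd jdyid gtq jvy heh zjgp pbdgw hiqji nwcjk ejm
Final line count: 14

Answer: 14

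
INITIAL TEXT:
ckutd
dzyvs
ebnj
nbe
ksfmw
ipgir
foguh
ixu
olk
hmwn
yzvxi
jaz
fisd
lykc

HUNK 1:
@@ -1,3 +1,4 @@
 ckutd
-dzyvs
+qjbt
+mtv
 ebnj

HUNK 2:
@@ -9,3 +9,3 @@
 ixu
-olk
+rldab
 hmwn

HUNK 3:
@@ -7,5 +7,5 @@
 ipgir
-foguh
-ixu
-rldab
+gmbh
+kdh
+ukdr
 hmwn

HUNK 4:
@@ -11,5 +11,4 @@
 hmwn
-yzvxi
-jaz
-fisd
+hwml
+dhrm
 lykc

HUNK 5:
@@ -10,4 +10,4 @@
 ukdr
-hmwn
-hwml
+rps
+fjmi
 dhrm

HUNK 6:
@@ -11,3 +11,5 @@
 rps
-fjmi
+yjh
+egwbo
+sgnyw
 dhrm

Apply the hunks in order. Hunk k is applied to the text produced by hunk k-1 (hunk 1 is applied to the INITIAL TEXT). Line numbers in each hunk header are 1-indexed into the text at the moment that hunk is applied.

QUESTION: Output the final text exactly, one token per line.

Answer: ckutd
qjbt
mtv
ebnj
nbe
ksfmw
ipgir
gmbh
kdh
ukdr
rps
yjh
egwbo
sgnyw
dhrm
lykc

Derivation:
Hunk 1: at line 1 remove [dzyvs] add [qjbt,mtv] -> 15 lines: ckutd qjbt mtv ebnj nbe ksfmw ipgir foguh ixu olk hmwn yzvxi jaz fisd lykc
Hunk 2: at line 9 remove [olk] add [rldab] -> 15 lines: ckutd qjbt mtv ebnj nbe ksfmw ipgir foguh ixu rldab hmwn yzvxi jaz fisd lykc
Hunk 3: at line 7 remove [foguh,ixu,rldab] add [gmbh,kdh,ukdr] -> 15 lines: ckutd qjbt mtv ebnj nbe ksfmw ipgir gmbh kdh ukdr hmwn yzvxi jaz fisd lykc
Hunk 4: at line 11 remove [yzvxi,jaz,fisd] add [hwml,dhrm] -> 14 lines: ckutd qjbt mtv ebnj nbe ksfmw ipgir gmbh kdh ukdr hmwn hwml dhrm lykc
Hunk 5: at line 10 remove [hmwn,hwml] add [rps,fjmi] -> 14 lines: ckutd qjbt mtv ebnj nbe ksfmw ipgir gmbh kdh ukdr rps fjmi dhrm lykc
Hunk 6: at line 11 remove [fjmi] add [yjh,egwbo,sgnyw] -> 16 lines: ckutd qjbt mtv ebnj nbe ksfmw ipgir gmbh kdh ukdr rps yjh egwbo sgnyw dhrm lykc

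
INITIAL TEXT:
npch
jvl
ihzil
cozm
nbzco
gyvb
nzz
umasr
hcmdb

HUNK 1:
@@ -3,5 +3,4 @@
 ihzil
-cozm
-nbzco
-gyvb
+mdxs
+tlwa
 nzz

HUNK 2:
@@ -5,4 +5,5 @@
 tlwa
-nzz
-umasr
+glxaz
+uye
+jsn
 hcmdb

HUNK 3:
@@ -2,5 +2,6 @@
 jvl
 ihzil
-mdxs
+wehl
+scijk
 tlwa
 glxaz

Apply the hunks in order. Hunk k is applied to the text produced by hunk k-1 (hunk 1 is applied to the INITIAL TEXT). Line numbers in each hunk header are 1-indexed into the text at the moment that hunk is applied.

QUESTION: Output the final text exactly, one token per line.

Answer: npch
jvl
ihzil
wehl
scijk
tlwa
glxaz
uye
jsn
hcmdb

Derivation:
Hunk 1: at line 3 remove [cozm,nbzco,gyvb] add [mdxs,tlwa] -> 8 lines: npch jvl ihzil mdxs tlwa nzz umasr hcmdb
Hunk 2: at line 5 remove [nzz,umasr] add [glxaz,uye,jsn] -> 9 lines: npch jvl ihzil mdxs tlwa glxaz uye jsn hcmdb
Hunk 3: at line 2 remove [mdxs] add [wehl,scijk] -> 10 lines: npch jvl ihzil wehl scijk tlwa glxaz uye jsn hcmdb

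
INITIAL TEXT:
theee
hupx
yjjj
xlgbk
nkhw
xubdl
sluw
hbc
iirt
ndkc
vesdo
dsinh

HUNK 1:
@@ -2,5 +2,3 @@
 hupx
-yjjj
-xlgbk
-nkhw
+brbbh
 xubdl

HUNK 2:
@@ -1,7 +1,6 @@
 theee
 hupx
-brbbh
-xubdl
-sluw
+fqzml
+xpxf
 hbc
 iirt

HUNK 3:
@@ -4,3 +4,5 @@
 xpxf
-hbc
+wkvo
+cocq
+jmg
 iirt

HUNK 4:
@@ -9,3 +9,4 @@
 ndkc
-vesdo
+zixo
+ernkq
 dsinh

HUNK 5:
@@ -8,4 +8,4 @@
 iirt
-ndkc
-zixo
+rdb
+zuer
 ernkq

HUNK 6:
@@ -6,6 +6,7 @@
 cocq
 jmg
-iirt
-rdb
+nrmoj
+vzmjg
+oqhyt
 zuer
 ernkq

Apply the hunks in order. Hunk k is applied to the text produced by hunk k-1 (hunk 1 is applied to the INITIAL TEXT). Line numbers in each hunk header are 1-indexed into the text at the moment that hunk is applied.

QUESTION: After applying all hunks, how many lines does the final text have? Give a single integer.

Hunk 1: at line 2 remove [yjjj,xlgbk,nkhw] add [brbbh] -> 10 lines: theee hupx brbbh xubdl sluw hbc iirt ndkc vesdo dsinh
Hunk 2: at line 1 remove [brbbh,xubdl,sluw] add [fqzml,xpxf] -> 9 lines: theee hupx fqzml xpxf hbc iirt ndkc vesdo dsinh
Hunk 3: at line 4 remove [hbc] add [wkvo,cocq,jmg] -> 11 lines: theee hupx fqzml xpxf wkvo cocq jmg iirt ndkc vesdo dsinh
Hunk 4: at line 9 remove [vesdo] add [zixo,ernkq] -> 12 lines: theee hupx fqzml xpxf wkvo cocq jmg iirt ndkc zixo ernkq dsinh
Hunk 5: at line 8 remove [ndkc,zixo] add [rdb,zuer] -> 12 lines: theee hupx fqzml xpxf wkvo cocq jmg iirt rdb zuer ernkq dsinh
Hunk 6: at line 6 remove [iirt,rdb] add [nrmoj,vzmjg,oqhyt] -> 13 lines: theee hupx fqzml xpxf wkvo cocq jmg nrmoj vzmjg oqhyt zuer ernkq dsinh
Final line count: 13

Answer: 13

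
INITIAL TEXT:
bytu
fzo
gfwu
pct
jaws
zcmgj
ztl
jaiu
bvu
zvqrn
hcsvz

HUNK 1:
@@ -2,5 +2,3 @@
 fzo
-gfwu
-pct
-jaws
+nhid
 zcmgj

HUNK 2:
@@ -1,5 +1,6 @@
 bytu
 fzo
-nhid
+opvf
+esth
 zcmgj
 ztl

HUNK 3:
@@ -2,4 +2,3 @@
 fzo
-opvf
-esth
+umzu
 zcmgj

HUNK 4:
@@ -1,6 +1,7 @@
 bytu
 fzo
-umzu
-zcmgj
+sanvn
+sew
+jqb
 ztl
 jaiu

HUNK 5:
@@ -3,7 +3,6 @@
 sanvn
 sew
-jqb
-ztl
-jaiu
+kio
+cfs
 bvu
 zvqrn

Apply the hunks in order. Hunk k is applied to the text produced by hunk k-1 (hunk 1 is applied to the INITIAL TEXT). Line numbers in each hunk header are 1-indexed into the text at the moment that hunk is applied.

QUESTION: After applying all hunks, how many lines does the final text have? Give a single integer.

Hunk 1: at line 2 remove [gfwu,pct,jaws] add [nhid] -> 9 lines: bytu fzo nhid zcmgj ztl jaiu bvu zvqrn hcsvz
Hunk 2: at line 1 remove [nhid] add [opvf,esth] -> 10 lines: bytu fzo opvf esth zcmgj ztl jaiu bvu zvqrn hcsvz
Hunk 3: at line 2 remove [opvf,esth] add [umzu] -> 9 lines: bytu fzo umzu zcmgj ztl jaiu bvu zvqrn hcsvz
Hunk 4: at line 1 remove [umzu,zcmgj] add [sanvn,sew,jqb] -> 10 lines: bytu fzo sanvn sew jqb ztl jaiu bvu zvqrn hcsvz
Hunk 5: at line 3 remove [jqb,ztl,jaiu] add [kio,cfs] -> 9 lines: bytu fzo sanvn sew kio cfs bvu zvqrn hcsvz
Final line count: 9

Answer: 9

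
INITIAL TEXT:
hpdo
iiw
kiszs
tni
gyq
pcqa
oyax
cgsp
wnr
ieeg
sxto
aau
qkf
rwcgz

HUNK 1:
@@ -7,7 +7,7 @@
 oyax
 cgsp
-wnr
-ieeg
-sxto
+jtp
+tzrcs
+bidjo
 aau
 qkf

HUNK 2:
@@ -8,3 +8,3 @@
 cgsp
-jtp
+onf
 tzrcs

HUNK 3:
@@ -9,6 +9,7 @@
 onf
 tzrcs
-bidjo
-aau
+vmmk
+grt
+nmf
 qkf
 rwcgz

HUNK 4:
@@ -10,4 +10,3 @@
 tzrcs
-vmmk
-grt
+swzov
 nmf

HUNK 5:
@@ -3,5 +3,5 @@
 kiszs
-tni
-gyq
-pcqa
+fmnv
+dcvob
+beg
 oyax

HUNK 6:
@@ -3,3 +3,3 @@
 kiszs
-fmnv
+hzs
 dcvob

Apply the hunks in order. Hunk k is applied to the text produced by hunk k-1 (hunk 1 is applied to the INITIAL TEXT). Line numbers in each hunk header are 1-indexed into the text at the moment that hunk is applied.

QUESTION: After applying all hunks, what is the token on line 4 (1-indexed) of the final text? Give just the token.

Answer: hzs

Derivation:
Hunk 1: at line 7 remove [wnr,ieeg,sxto] add [jtp,tzrcs,bidjo] -> 14 lines: hpdo iiw kiszs tni gyq pcqa oyax cgsp jtp tzrcs bidjo aau qkf rwcgz
Hunk 2: at line 8 remove [jtp] add [onf] -> 14 lines: hpdo iiw kiszs tni gyq pcqa oyax cgsp onf tzrcs bidjo aau qkf rwcgz
Hunk 3: at line 9 remove [bidjo,aau] add [vmmk,grt,nmf] -> 15 lines: hpdo iiw kiszs tni gyq pcqa oyax cgsp onf tzrcs vmmk grt nmf qkf rwcgz
Hunk 4: at line 10 remove [vmmk,grt] add [swzov] -> 14 lines: hpdo iiw kiszs tni gyq pcqa oyax cgsp onf tzrcs swzov nmf qkf rwcgz
Hunk 5: at line 3 remove [tni,gyq,pcqa] add [fmnv,dcvob,beg] -> 14 lines: hpdo iiw kiszs fmnv dcvob beg oyax cgsp onf tzrcs swzov nmf qkf rwcgz
Hunk 6: at line 3 remove [fmnv] add [hzs] -> 14 lines: hpdo iiw kiszs hzs dcvob beg oyax cgsp onf tzrcs swzov nmf qkf rwcgz
Final line 4: hzs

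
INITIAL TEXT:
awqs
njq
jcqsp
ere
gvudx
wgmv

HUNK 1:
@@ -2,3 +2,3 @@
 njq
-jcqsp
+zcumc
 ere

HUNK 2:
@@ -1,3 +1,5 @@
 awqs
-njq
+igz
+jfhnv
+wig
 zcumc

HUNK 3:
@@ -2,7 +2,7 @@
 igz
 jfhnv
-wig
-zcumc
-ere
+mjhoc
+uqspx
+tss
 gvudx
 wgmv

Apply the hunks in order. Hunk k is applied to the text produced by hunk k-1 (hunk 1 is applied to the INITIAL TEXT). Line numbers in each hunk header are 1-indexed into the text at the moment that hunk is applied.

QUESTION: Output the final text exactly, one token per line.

Hunk 1: at line 2 remove [jcqsp] add [zcumc] -> 6 lines: awqs njq zcumc ere gvudx wgmv
Hunk 2: at line 1 remove [njq] add [igz,jfhnv,wig] -> 8 lines: awqs igz jfhnv wig zcumc ere gvudx wgmv
Hunk 3: at line 2 remove [wig,zcumc,ere] add [mjhoc,uqspx,tss] -> 8 lines: awqs igz jfhnv mjhoc uqspx tss gvudx wgmv

Answer: awqs
igz
jfhnv
mjhoc
uqspx
tss
gvudx
wgmv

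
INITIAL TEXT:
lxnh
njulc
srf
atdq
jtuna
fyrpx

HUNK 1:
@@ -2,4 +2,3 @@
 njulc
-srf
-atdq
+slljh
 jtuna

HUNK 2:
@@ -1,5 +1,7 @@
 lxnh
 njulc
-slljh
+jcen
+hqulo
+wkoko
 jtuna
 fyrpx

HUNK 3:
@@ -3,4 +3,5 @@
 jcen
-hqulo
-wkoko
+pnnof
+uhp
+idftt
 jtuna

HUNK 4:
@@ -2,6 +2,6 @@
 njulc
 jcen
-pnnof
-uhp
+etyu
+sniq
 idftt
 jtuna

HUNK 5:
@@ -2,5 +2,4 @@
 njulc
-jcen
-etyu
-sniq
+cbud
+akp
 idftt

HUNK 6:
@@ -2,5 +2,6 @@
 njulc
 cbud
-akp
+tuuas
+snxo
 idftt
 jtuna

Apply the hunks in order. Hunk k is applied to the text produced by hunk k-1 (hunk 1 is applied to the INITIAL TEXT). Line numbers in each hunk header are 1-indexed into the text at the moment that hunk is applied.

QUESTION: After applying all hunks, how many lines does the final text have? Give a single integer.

Hunk 1: at line 2 remove [srf,atdq] add [slljh] -> 5 lines: lxnh njulc slljh jtuna fyrpx
Hunk 2: at line 1 remove [slljh] add [jcen,hqulo,wkoko] -> 7 lines: lxnh njulc jcen hqulo wkoko jtuna fyrpx
Hunk 3: at line 3 remove [hqulo,wkoko] add [pnnof,uhp,idftt] -> 8 lines: lxnh njulc jcen pnnof uhp idftt jtuna fyrpx
Hunk 4: at line 2 remove [pnnof,uhp] add [etyu,sniq] -> 8 lines: lxnh njulc jcen etyu sniq idftt jtuna fyrpx
Hunk 5: at line 2 remove [jcen,etyu,sniq] add [cbud,akp] -> 7 lines: lxnh njulc cbud akp idftt jtuna fyrpx
Hunk 6: at line 2 remove [akp] add [tuuas,snxo] -> 8 lines: lxnh njulc cbud tuuas snxo idftt jtuna fyrpx
Final line count: 8

Answer: 8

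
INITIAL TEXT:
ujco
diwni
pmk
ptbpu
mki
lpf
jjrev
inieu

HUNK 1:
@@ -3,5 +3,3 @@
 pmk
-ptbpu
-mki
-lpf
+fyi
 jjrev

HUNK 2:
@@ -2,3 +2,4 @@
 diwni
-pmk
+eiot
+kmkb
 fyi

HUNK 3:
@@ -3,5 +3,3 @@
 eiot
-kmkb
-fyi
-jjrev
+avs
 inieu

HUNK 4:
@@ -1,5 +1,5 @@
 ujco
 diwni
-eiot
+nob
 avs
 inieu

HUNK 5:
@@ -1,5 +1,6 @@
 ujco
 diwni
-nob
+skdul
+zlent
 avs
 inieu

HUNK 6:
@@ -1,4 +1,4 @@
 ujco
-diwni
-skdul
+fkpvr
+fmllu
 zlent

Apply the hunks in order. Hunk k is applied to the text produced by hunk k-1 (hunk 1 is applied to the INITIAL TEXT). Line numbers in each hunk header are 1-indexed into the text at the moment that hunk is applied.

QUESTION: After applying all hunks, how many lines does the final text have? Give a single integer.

Answer: 6

Derivation:
Hunk 1: at line 3 remove [ptbpu,mki,lpf] add [fyi] -> 6 lines: ujco diwni pmk fyi jjrev inieu
Hunk 2: at line 2 remove [pmk] add [eiot,kmkb] -> 7 lines: ujco diwni eiot kmkb fyi jjrev inieu
Hunk 3: at line 3 remove [kmkb,fyi,jjrev] add [avs] -> 5 lines: ujco diwni eiot avs inieu
Hunk 4: at line 1 remove [eiot] add [nob] -> 5 lines: ujco diwni nob avs inieu
Hunk 5: at line 1 remove [nob] add [skdul,zlent] -> 6 lines: ujco diwni skdul zlent avs inieu
Hunk 6: at line 1 remove [diwni,skdul] add [fkpvr,fmllu] -> 6 lines: ujco fkpvr fmllu zlent avs inieu
Final line count: 6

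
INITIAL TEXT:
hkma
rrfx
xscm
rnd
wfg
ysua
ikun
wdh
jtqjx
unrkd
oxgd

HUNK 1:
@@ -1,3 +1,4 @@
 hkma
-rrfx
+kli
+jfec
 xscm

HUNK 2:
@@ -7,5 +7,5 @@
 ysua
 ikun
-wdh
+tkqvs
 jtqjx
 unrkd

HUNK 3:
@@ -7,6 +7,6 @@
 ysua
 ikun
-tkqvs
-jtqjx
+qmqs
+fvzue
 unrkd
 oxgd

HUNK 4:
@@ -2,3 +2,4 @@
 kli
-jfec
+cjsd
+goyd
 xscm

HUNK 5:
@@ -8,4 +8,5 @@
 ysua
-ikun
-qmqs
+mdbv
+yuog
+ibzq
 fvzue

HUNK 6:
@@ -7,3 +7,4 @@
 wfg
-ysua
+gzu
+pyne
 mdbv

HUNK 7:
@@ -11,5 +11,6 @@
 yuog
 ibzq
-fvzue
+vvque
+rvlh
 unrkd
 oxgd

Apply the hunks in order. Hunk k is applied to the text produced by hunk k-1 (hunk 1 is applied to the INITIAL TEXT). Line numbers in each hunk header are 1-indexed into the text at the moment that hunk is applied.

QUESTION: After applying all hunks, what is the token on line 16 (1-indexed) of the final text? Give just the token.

Hunk 1: at line 1 remove [rrfx] add [kli,jfec] -> 12 lines: hkma kli jfec xscm rnd wfg ysua ikun wdh jtqjx unrkd oxgd
Hunk 2: at line 7 remove [wdh] add [tkqvs] -> 12 lines: hkma kli jfec xscm rnd wfg ysua ikun tkqvs jtqjx unrkd oxgd
Hunk 3: at line 7 remove [tkqvs,jtqjx] add [qmqs,fvzue] -> 12 lines: hkma kli jfec xscm rnd wfg ysua ikun qmqs fvzue unrkd oxgd
Hunk 4: at line 2 remove [jfec] add [cjsd,goyd] -> 13 lines: hkma kli cjsd goyd xscm rnd wfg ysua ikun qmqs fvzue unrkd oxgd
Hunk 5: at line 8 remove [ikun,qmqs] add [mdbv,yuog,ibzq] -> 14 lines: hkma kli cjsd goyd xscm rnd wfg ysua mdbv yuog ibzq fvzue unrkd oxgd
Hunk 6: at line 7 remove [ysua] add [gzu,pyne] -> 15 lines: hkma kli cjsd goyd xscm rnd wfg gzu pyne mdbv yuog ibzq fvzue unrkd oxgd
Hunk 7: at line 11 remove [fvzue] add [vvque,rvlh] -> 16 lines: hkma kli cjsd goyd xscm rnd wfg gzu pyne mdbv yuog ibzq vvque rvlh unrkd oxgd
Final line 16: oxgd

Answer: oxgd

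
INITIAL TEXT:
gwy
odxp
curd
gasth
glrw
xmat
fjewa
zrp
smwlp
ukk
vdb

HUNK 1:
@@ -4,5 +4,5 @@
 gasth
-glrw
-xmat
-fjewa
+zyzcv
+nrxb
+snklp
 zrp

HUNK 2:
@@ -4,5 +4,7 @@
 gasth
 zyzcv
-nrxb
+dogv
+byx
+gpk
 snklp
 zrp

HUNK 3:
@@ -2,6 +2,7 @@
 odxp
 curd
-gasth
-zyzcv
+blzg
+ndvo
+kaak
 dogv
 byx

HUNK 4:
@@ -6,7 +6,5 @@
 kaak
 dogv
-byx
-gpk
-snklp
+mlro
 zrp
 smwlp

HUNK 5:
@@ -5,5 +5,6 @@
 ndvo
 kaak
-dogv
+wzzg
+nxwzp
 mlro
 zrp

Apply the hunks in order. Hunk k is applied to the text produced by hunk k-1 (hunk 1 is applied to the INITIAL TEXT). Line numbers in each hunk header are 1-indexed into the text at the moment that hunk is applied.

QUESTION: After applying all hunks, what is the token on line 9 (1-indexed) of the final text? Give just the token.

Answer: mlro

Derivation:
Hunk 1: at line 4 remove [glrw,xmat,fjewa] add [zyzcv,nrxb,snklp] -> 11 lines: gwy odxp curd gasth zyzcv nrxb snklp zrp smwlp ukk vdb
Hunk 2: at line 4 remove [nrxb] add [dogv,byx,gpk] -> 13 lines: gwy odxp curd gasth zyzcv dogv byx gpk snklp zrp smwlp ukk vdb
Hunk 3: at line 2 remove [gasth,zyzcv] add [blzg,ndvo,kaak] -> 14 lines: gwy odxp curd blzg ndvo kaak dogv byx gpk snklp zrp smwlp ukk vdb
Hunk 4: at line 6 remove [byx,gpk,snklp] add [mlro] -> 12 lines: gwy odxp curd blzg ndvo kaak dogv mlro zrp smwlp ukk vdb
Hunk 5: at line 5 remove [dogv] add [wzzg,nxwzp] -> 13 lines: gwy odxp curd blzg ndvo kaak wzzg nxwzp mlro zrp smwlp ukk vdb
Final line 9: mlro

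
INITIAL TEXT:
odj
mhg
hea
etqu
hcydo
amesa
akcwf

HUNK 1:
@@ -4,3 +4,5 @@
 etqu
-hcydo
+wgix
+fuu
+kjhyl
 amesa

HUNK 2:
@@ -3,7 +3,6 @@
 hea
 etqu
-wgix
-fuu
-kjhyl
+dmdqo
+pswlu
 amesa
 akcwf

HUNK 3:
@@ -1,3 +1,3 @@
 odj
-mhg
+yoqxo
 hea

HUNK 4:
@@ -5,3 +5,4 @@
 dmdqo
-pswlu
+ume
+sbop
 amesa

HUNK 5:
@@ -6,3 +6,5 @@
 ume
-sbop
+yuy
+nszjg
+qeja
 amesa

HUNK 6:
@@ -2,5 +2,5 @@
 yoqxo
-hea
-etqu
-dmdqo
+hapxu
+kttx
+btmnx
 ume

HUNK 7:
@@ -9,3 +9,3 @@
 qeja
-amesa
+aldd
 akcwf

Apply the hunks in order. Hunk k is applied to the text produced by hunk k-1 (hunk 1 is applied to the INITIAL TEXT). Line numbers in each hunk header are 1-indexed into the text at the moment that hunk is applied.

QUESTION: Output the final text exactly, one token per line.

Answer: odj
yoqxo
hapxu
kttx
btmnx
ume
yuy
nszjg
qeja
aldd
akcwf

Derivation:
Hunk 1: at line 4 remove [hcydo] add [wgix,fuu,kjhyl] -> 9 lines: odj mhg hea etqu wgix fuu kjhyl amesa akcwf
Hunk 2: at line 3 remove [wgix,fuu,kjhyl] add [dmdqo,pswlu] -> 8 lines: odj mhg hea etqu dmdqo pswlu amesa akcwf
Hunk 3: at line 1 remove [mhg] add [yoqxo] -> 8 lines: odj yoqxo hea etqu dmdqo pswlu amesa akcwf
Hunk 4: at line 5 remove [pswlu] add [ume,sbop] -> 9 lines: odj yoqxo hea etqu dmdqo ume sbop amesa akcwf
Hunk 5: at line 6 remove [sbop] add [yuy,nszjg,qeja] -> 11 lines: odj yoqxo hea etqu dmdqo ume yuy nszjg qeja amesa akcwf
Hunk 6: at line 2 remove [hea,etqu,dmdqo] add [hapxu,kttx,btmnx] -> 11 lines: odj yoqxo hapxu kttx btmnx ume yuy nszjg qeja amesa akcwf
Hunk 7: at line 9 remove [amesa] add [aldd] -> 11 lines: odj yoqxo hapxu kttx btmnx ume yuy nszjg qeja aldd akcwf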